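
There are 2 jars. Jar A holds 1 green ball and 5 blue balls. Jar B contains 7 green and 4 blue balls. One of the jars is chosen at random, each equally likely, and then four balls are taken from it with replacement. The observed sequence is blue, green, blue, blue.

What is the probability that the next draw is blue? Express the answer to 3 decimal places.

The likelihood of the observed sequence under each hypothesis: P(data | jar A) = (5/6)(1/6)(5/6)(5/6) = 0.096451; P(data | jar B) = (4/11)(7/11)(4/11)(4/11) = 0.030599.
Multiplying each by its prior: 1/2 · 0.096451 = 0.048225, 1/2 · 0.030599 = 0.0153; summing to 0.063525.
The posterior is then P(jar A | data) = 0.75916, P(jar B | data) = 0.24084.
The predictive probability is P(blue next | data) = (5/6)(0.75916) + (4/11)(0.24084) = 0.72021.

0.720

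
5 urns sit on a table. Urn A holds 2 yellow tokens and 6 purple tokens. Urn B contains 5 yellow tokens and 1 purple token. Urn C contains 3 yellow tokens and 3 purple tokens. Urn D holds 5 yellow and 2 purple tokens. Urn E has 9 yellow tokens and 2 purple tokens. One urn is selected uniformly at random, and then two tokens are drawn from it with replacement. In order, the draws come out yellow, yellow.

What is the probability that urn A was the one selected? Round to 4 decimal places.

0.0286

For each hypothesis, P(data | H) works out to: P(data | urn A) = (2/8)(2/8) = 0.0625; P(data | urn B) = (5/6)(5/6) = 0.69444; P(data | urn C) = (3/6)(3/6) = 0.25; P(data | urn D) = (5/7)(5/7) = 0.5102; P(data | urn E) = (9/11)(9/11) = 0.66942.
Weighting by the prior gives 1/5 · 0.0625 = 0.0125, 1/5 · 0.69444 = 0.13889, 1/5 · 0.25 = 0.05, 1/5 · 0.5102 = 0.10204, 1/5 · 0.66942 = 0.13388; these sum to 0.43731.
Therefore the posterior P(urn A | data) = (0.0125) / (0.43731) = 0.028584.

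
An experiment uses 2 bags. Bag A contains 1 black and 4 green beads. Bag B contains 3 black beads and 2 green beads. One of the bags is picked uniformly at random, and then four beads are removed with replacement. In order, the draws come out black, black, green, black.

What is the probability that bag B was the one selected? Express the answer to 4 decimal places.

For each hypothesis, P(data | H) works out to: P(data | bag A) = (1/5)(1/5)(4/5)(1/5) = 4/625; P(data | bag B) = (3/5)(3/5)(2/5)(3/5) = 54/625.
Multiplying each by its prior: 1/2 · 4/625 = 2/625, 1/2 · 54/625 = 27/625; summing to 29/625.
By Bayes' rule, P(bag B | data) = (27/625) / (29/625) = 27/29.

0.9310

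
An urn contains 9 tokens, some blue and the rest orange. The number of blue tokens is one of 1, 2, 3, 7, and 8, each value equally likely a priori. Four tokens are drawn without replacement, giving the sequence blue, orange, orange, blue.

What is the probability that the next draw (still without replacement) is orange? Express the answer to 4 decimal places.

0.6552

For each hypothesis, P(data | H) works out to: P(data | r = 1) = (1/9)(8/8)(7/7)(0/6) = 0; P(data | r = 2) = (2/9)(7/8)(6/7)(1/6) = 0.027778; P(data | r = 3) = (3/9)(6/8)(5/7)(2/6) = 0.059524; P(data | r = 7) = (7/9)(2/8)(1/7)(6/6) = 0.027778; P(data | r = 8) = (8/9)(1/8)(0/7) = 0.
The prior-weighted likelihoods are 1/5 · 0 = 0, 1/5 · 0.027778 = 0.0055556, 1/5 · 0.059524 = 0.011905, 1/5 · 0.027778 = 0.0055556, 1/5 · 0 = 0; summing to 0.023016.
The posterior is then P(r = 1 | data) = 0, P(r = 2 | data) = 0.24138, P(r = 3 | data) = 0.51724, P(r = 7 | data) = 0.24138, P(r = 8 | data) = 0.
The predictive probability is P(orange next | data) = (1)(0.24138) + (4/5)(0.51724) + (0)(0.24138) = 0.65517.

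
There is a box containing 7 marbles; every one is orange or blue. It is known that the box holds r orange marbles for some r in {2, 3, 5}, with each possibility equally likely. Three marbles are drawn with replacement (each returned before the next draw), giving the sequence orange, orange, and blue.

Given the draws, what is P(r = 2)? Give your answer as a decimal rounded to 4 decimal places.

0.1887

For each hypothesis, P(data | H) works out to: P(data | r = 2) = (2/7)(2/7)(5/7) = 0.058309; P(data | r = 3) = (3/7)(3/7)(4/7) = 0.10496; P(data | r = 5) = (5/7)(5/7)(2/7) = 0.14577.
Multiplying each by its prior: 1/3 · 0.058309 = 0.019436, 1/3 · 0.10496 = 0.034985, 1/3 · 0.14577 = 0.048591; these sum to 0.10301.
So P(r = 2 | data) = (0.019436) / (0.10301) = 0.18868.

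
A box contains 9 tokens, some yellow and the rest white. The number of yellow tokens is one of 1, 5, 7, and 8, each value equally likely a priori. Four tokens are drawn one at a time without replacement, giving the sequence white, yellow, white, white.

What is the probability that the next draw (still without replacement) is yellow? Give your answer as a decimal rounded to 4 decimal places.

The likelihood of the observed sequence under each hypothesis: P(data | r = 1) = (8/9)(1/8)(7/7)(6/6) = 1/9; P(data | r = 5) = (4/9)(5/8)(3/7)(2/6) = 5/126; P(data | r = 7) = (2/9)(7/8)(1/7)(0/6) = 0; P(data | r = 8) = (1/9)(8/8)(0/7) = 0.
The prior-weighted likelihoods are 1/4 · 1/9 = 1/36, 1/4 · 5/126 = 5/504, 1/4 · 0 = 0, 1/4 · 0 = 0; with total 19/504.
The posterior is then P(r = 1 | data) = 14/19, P(r = 5 | data) = 5/19, P(r = 7 | data) = 0, P(r = 8 | data) = 0.
The predictive probability is P(yellow next | data) = (0)(14/19) + (4/5)(5/19) = 4/19.

0.2105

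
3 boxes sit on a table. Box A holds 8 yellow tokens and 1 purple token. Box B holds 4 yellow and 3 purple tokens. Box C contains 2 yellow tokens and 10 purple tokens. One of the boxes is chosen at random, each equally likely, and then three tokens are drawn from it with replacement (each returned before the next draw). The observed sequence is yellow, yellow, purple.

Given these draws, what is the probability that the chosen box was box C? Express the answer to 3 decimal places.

The likelihood of the observed sequence under each hypothesis: P(data | box A) = (8/9)(8/9)(1/9) = 0.087791; P(data | box B) = (4/7)(4/7)(3/7) = 0.13994; P(data | box C) = (2/12)(2/12)(10/12) = 0.023148.
Weighting by the prior gives 1/3 · 0.087791 = 0.029264, 1/3 · 0.13994 = 0.046647, 1/3 · 0.023148 = 0.007716; summing to 0.083627.
Hence P(box C | data) = (0.007716) / (0.083627) = 0.092267.

0.092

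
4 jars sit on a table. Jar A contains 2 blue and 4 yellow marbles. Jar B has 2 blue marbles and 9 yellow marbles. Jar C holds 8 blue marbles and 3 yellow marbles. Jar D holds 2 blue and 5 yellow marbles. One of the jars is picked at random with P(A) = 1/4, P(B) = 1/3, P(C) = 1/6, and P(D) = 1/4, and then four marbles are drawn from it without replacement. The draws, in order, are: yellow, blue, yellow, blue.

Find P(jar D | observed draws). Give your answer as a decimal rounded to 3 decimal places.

0.285

Compute the likelihood of the observed sequence for each case: P(data | jar A) = (4/6)(2/5)(3/4)(1/3) = 0.066667; P(data | jar B) = (9/11)(2/10)(8/9)(1/8) = 0.018182; P(data | jar C) = (3/11)(8/10)(2/9)(7/8) = 0.042424; P(data | jar D) = (5/7)(2/6)(4/5)(1/4) = 0.047619.
The prior-weighted likelihoods are 1/4 · 0.066667 = 0.016667, 1/3 · 0.018182 = 0.0060606, 1/6 · 0.042424 = 0.0070707, 1/4 · 0.047619 = 0.011905; these sum to 0.041703.
Therefore the posterior P(jar D | data) = (0.011905) / (0.041703) = 0.28547.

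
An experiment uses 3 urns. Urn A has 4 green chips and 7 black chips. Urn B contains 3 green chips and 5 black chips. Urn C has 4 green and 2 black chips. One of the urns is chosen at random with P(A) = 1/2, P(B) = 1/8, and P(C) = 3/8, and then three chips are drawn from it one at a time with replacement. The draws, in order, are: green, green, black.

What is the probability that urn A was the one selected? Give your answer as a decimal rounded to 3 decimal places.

0.387

For each hypothesis, P(data | H) works out to: P(data | urn A) = (4/11)(4/11)(7/11) = 0.084147; P(data | urn B) = (3/8)(3/8)(5/8) = 0.087891; P(data | urn C) = (4/6)(4/6)(2/6) = 0.14815.
Weighting by the prior gives 1/2 · 0.084147 = 0.042074, 1/8 · 0.087891 = 0.010986, 3/8 · 0.14815 = 0.055556; summing to 0.10862.
Hence P(urn A | data) = (0.042074) / (0.10862) = 0.38736.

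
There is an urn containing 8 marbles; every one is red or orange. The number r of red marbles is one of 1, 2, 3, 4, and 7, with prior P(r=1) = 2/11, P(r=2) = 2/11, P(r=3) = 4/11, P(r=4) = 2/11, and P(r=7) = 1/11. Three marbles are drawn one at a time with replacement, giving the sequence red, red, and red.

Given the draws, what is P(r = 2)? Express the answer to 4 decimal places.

Compute the likelihood of the observed sequence for each case: P(data | r = 1) = (1/8)(1/8)(1/8) = 0.0019531; P(data | r = 2) = (2/8)(2/8)(2/8) = 0.015625; P(data | r = 3) = (3/8)(3/8)(3/8) = 0.052734; P(data | r = 4) = (4/8)(4/8)(4/8) = 0.125; P(data | r = 7) = (7/8)(7/8)(7/8) = 0.66992.
The prior-weighted likelihoods are 2/11 · 0.0019531 = 0.00035511, 2/11 · 0.015625 = 0.0028409, 4/11 · 0.052734 = 0.019176, 2/11 · 0.125 = 0.022727, 1/11 · 0.66992 = 0.060902; with total 0.106.
Therefore the posterior P(r = 2 | data) = (0.0028409) / (0.106) = 0.026801.

0.0268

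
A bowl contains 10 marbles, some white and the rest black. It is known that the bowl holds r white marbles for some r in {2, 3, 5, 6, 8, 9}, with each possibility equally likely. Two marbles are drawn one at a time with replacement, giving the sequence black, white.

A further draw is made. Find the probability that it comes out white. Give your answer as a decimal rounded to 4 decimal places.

Compute the likelihood of the observed sequence for each case: P(data | r = 2) = (8/10)(2/10) = 4/25; P(data | r = 3) = (7/10)(3/10) = 21/100; P(data | r = 5) = (5/10)(5/10) = 1/4; P(data | r = 6) = (4/10)(6/10) = 6/25; P(data | r = 8) = (2/10)(8/10) = 4/25; P(data | r = 9) = (1/10)(9/10) = 9/100.
Weighting by the prior gives 1/6 · 4/25 = 2/75, 1/6 · 21/100 = 7/200, 1/6 · 1/4 = 1/24, 1/6 · 6/25 = 1/25, 1/6 · 4/25 = 2/75, 1/6 · 9/100 = 3/200; summing to 37/200.
Dividing through by the total gives posterior P(r = 2 | data) = 16/111, P(r = 3 | data) = 7/37, P(r = 5 | data) = 25/111, P(r = 6 | data) = 8/37, P(r = 8 | data) = 16/111, P(r = 9 | data) = 3/37.
The predictive probability is P(white next | data) = (1/5)(16/111) + (3/10)(7/37) + (1/2)(25/111) + (3/5)(8/37) + (4/5)(16/111) + (9/10)(3/37) = 191/370.

0.5162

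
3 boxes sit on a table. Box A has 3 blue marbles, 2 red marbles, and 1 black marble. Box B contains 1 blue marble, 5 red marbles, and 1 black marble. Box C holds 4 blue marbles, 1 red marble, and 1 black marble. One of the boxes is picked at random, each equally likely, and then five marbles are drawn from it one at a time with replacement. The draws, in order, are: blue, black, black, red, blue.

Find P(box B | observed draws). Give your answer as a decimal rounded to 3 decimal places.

0.064

Under each hypothesis, the probability of the observed sequence is: P(data | box A) = (3/6)(1/6)(1/6)(2/6)(3/6) = 0.0023148; P(data | box B) = (1/7)(1/7)(1/7)(5/7)(1/7) = 0.0002975; P(data | box C) = (4/6)(1/6)(1/6)(1/6)(4/6) = 0.0020576.
Weighting by the prior gives 1/3 · 0.0023148 = 0.0007716, 1/3 · 0.0002975 = 9.9165e-05, 1/3 · 0.0020576 = 0.00068587; these sum to 0.0015566.
By Bayes' rule, P(box B | data) = (9.9165e-05) / (0.0015566) = 0.063704.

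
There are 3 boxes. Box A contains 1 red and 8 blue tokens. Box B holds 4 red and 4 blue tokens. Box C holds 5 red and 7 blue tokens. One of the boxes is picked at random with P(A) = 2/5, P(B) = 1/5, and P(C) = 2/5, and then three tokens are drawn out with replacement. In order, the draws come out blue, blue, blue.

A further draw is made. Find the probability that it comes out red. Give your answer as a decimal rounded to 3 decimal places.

The likelihood of the observed sequence under each hypothesis: P(data | box A) = (8/9)(8/9)(8/9) = 0.70233; P(data | box B) = (4/8)(4/8)(4/8) = 0.125; P(data | box C) = (7/12)(7/12)(7/12) = 0.1985.
Multiplying each by its prior: 2/5 · 0.70233 = 0.28093, 1/5 · 0.125 = 0.025, 2/5 · 0.1985 = 0.079398; these sum to 0.38533.
Normalising, the posterior is P(box A | data) = 0.72907, P(box B | data) = 0.064879, P(box C | data) = 0.20605.
So P(red next | data) = Σ P(red next | H) P(H | data) = (1/9)(0.72907) + (1/2)(0.064879) + (5/12)(0.20605) = 0.1993.

0.199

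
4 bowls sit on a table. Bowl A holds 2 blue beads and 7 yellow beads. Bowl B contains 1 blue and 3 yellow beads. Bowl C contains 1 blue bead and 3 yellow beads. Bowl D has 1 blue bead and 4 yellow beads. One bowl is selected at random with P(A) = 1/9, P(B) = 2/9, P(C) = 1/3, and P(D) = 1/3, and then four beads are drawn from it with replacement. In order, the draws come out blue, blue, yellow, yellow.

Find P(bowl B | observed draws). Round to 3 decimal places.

Compute the likelihood of the observed sequence for each case: P(data | bowl A) = (2/9)(2/9)(7/9)(7/9) = 0.029873; P(data | bowl B) = (1/4)(1/4)(3/4)(3/4) = 0.035156; P(data | bowl C) = (1/4)(1/4)(3/4)(3/4) = 0.035156; P(data | bowl D) = (1/5)(1/5)(4/5)(4/5) = 0.0256.
Multiplying each by its prior: 1/9 · 0.029873 = 0.0033193, 2/9 · 0.035156 = 0.0078125, 1/3 · 0.035156 = 0.011719, 1/3 · 0.0256 = 0.0085333; these sum to 0.031384.
Hence P(bowl B | data) = (0.0078125) / (0.031384) = 0.24893.

0.249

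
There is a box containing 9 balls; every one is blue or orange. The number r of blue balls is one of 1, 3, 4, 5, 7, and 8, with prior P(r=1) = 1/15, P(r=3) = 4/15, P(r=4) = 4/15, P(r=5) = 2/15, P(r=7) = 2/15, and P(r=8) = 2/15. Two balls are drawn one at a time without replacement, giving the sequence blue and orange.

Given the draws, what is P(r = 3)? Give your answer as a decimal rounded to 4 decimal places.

0.2951

Under each hypothesis, the probability of the observed sequence is: P(data | r = 1) = (1/9)(8/8) = 1/9; P(data | r = 3) = (3/9)(6/8) = 1/4; P(data | r = 4) = (4/9)(5/8) = 5/18; P(data | r = 5) = (5/9)(4/8) = 5/18; P(data | r = 7) = (7/9)(2/8) = 7/36; P(data | r = 8) = (8/9)(1/8) = 1/9.
Multiplying each by its prior: 1/15 · 1/9 = 1/135, 4/15 · 1/4 = 1/15, 4/15 · 5/18 = 2/27, 2/15 · 5/18 = 1/27, 2/15 · 7/36 = 7/270, 2/15 · 1/9 = 2/135; with total 61/270.
Hence P(r = 3 | data) = (1/15) / (61/270) = 18/61.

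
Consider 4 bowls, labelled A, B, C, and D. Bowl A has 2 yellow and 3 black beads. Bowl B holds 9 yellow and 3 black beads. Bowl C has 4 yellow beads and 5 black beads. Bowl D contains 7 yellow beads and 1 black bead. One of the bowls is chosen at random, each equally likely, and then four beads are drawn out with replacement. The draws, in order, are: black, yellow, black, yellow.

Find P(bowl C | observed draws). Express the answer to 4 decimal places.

0.3680

For each hypothesis, P(data | H) works out to: P(data | bowl A) = (3/5)(2/5)(3/5)(2/5) = 0.0576; P(data | bowl B) = (3/12)(9/12)(3/12)(9/12) = 0.035156; P(data | bowl C) = (5/9)(4/9)(5/9)(4/9) = 0.060966; P(data | bowl D) = (1/8)(7/8)(1/8)(7/8) = 0.011963.
Multiplying each by its prior: 1/4 · 0.0576 = 0.0144, 1/4 · 0.035156 = 0.0087891, 1/4 · 0.060966 = 0.015242, 1/4 · 0.011963 = 0.0029907; these sum to 0.041421.
Hence P(bowl C | data) = (0.015242) / (0.041421) = 0.36796.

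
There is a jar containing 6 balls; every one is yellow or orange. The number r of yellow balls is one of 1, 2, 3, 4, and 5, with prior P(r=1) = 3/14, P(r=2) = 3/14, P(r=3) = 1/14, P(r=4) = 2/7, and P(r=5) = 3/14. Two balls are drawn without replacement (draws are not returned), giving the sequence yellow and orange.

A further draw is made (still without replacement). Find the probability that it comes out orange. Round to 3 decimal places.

For each hypothesis, P(data | H) works out to: P(data | r = 1) = (1/6)(5/5) = 1/6; P(data | r = 2) = (2/6)(4/5) = 4/15; P(data | r = 3) = (3/6)(3/5) = 3/10; P(data | r = 4) = (4/6)(2/5) = 4/15; P(data | r = 5) = (5/6)(1/5) = 1/6.
Weighting by the prior gives 3/14 · 1/6 = 1/28, 3/14 · 4/15 = 2/35, 1/14 · 3/10 = 3/140, 2/7 · 4/15 = 8/105, 3/14 · 1/6 = 1/28; with total 19/84.
Dividing through by the total gives posterior P(r = 1 | data) = 3/19, P(r = 2 | data) = 24/95, P(r = 3 | data) = 9/95, P(r = 4 | data) = 32/95, P(r = 5 | data) = 3/19.
So P(orange next | data) = Σ P(orange next | H) P(H | data) = (1)(3/19) + (3/4)(24/95) + (1/2)(9/95) + (1/4)(32/95) + (0)(3/19) = 91/190.

0.479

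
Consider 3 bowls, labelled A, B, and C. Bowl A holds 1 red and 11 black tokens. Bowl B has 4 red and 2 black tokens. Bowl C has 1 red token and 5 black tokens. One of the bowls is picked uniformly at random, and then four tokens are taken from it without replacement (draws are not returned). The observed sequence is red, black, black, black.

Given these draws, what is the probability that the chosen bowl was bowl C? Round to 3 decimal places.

0.667

Under each hypothesis, the probability of the observed sequence is: P(data | bowl A) = (1/12)(11/11)(10/10)(9/9) = 1/12; P(data | bowl B) = (4/6)(2/5)(1/4)(0/3) = 0; P(data | bowl C) = (1/6)(5/5)(4/4)(3/3) = 1/6.
The prior-weighted likelihoods are 1/3 · 1/12 = 1/36, 1/3 · 0 = 0, 1/3 · 1/6 = 1/18; with total 1/12.
Therefore the posterior P(bowl C | data) = (1/18) / (1/12) = 2/3.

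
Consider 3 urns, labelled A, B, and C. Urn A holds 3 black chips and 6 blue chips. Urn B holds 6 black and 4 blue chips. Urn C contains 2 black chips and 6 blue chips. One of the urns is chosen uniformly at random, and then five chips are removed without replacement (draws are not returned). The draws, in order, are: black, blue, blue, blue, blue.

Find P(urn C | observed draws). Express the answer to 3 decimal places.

0.584

The likelihood of the observed sequence under each hypothesis: P(data | urn A) = (3/9)(6/8)(5/7)(4/6)(3/5) = 1/14; P(data | urn B) = (6/10)(4/9)(3/8)(2/7)(1/6) = 1/210; P(data | urn C) = (2/8)(6/7)(5/6)(4/5)(3/4) = 3/28.
The prior-weighted likelihoods are 1/3 · 1/14 = 1/42, 1/3 · 1/210 = 1/630, 1/3 · 3/28 = 1/28; with total 11/180.
So P(urn C | data) = (1/28) / (11/180) = 45/77.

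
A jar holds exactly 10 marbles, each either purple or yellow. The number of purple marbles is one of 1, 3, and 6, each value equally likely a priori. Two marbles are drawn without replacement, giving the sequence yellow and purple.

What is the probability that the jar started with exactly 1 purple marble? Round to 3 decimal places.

Under each hypothesis, the probability of the observed sequence is: P(data | r = 1) = (9/10)(1/9) = 1/10; P(data | r = 3) = (7/10)(3/9) = 7/30; P(data | r = 6) = (4/10)(6/9) = 4/15.
Weighting by the prior gives 1/3 · 1/10 = 1/30, 1/3 · 7/30 = 7/90, 1/3 · 4/15 = 4/45; these sum to 1/5.
Therefore the posterior P(r = 1 | data) = (1/30) / (1/5) = 1/6.

0.167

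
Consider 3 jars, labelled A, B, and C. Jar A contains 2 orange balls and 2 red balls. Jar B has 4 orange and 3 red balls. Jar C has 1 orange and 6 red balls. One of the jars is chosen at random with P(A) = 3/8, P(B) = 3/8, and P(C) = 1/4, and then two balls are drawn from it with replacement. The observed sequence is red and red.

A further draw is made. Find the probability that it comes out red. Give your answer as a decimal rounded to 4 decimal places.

The likelihood of the observed sequence under each hypothesis: P(data | jar A) = (2/4)(2/4) = 0.25; P(data | jar B) = (3/7)(3/7) = 0.18367; P(data | jar C) = (6/7)(6/7) = 0.73469.
Multiplying each by its prior: 3/8 · 0.25 = 0.09375, 3/8 · 0.18367 = 0.068878, 1/4 · 0.73469 = 0.18367; summing to 0.3463.
Dividing through by the total gives posterior P(jar A | data) = 0.27072, P(jar B | data) = 0.1989, P(jar C | data) = 0.53039.
Averaging over the posterior, P(red next | data) = (1/2)(0.27072) + (3/7)(0.1989) + (6/7)(0.53039) = 0.67522.

0.6752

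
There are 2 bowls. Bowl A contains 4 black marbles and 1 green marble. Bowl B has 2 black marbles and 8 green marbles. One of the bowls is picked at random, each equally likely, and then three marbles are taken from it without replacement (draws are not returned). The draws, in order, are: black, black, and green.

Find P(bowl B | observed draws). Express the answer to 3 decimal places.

0.100

For each hypothesis, P(data | H) works out to: P(data | bowl A) = (4/5)(3/4)(1/3) = 1/5; P(data | bowl B) = (2/10)(1/9)(8/8) = 1/45.
Weighting by the prior gives 1/2 · 1/5 = 1/10, 1/2 · 1/45 = 1/90; with total 1/9.
Hence P(bowl B | data) = (1/90) / (1/9) = 1/10.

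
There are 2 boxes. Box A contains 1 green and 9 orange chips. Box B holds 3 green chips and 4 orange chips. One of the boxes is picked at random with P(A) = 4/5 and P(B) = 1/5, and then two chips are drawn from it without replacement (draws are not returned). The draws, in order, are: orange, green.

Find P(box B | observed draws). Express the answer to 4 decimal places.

The likelihood of the observed sequence under each hypothesis: P(data | box A) = (9/10)(1/9) = 1/10; P(data | box B) = (4/7)(3/6) = 2/7.
Weighting by the prior gives 4/5 · 1/10 = 2/25, 1/5 · 2/7 = 2/35; with total 24/175.
So P(box B | data) = (2/35) / (24/175) = 5/12.

0.4167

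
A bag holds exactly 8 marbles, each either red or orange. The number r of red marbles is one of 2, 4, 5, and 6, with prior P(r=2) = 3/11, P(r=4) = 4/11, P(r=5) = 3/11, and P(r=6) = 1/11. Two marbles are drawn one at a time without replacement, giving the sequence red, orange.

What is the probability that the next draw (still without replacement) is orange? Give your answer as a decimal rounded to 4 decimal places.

Compute the likelihood of the observed sequence for each case: P(data | r = 2) = (2/8)(6/7) = 3/14; P(data | r = 4) = (4/8)(4/7) = 2/7; P(data | r = 5) = (5/8)(3/7) = 15/56; P(data | r = 6) = (6/8)(2/7) = 3/14.
Multiplying each by its prior: 3/11 · 3/14 = 9/154, 4/11 · 2/7 = 8/77, 3/11 · 15/56 = 45/616, 1/11 · 3/14 = 3/154; with total 157/616.
The posterior is then P(r = 2 | data) = 36/157, P(r = 4 | data) = 64/157, P(r = 5 | data) = 45/157, P(r = 6 | data) = 12/157.
So P(orange next | data) = Σ P(orange next | H) P(H | data) = (5/6)(36/157) + (1/2)(64/157) + (1/3)(45/157) + (1/6)(12/157) = 79/157.

0.5032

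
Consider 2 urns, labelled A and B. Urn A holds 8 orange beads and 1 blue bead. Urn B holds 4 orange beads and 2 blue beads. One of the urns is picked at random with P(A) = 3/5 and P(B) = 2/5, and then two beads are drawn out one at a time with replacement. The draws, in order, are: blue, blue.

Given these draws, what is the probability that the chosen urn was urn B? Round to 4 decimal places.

0.8571

Under each hypothesis, the probability of the observed sequence is: P(data | urn A) = (1/9)(1/9) = 1/81; P(data | urn B) = (2/6)(2/6) = 1/9.
Weighting by the prior gives 3/5 · 1/81 = 1/135, 2/5 · 1/9 = 2/45; these sum to 7/135.
By Bayes' rule, P(urn B | data) = (2/45) / (7/135) = 6/7.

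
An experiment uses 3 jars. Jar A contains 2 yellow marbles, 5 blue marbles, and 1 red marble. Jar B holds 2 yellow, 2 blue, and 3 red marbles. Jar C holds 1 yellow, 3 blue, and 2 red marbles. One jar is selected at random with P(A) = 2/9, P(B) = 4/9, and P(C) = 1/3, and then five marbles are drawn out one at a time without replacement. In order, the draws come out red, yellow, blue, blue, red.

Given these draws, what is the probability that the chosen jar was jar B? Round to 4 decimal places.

0.4324

The likelihood of the observed sequence under each hypothesis: P(data | jar A) = (1/8)(2/7)(5/6)(4/5)(0/4) = 0; P(data | jar B) = (3/7)(2/6)(2/5)(1/4)(2/3) = 0.0095238; P(data | jar C) = (2/6)(1/5)(3/4)(2/3)(1/2) = 0.016667.
The prior-weighted likelihoods are 2/9 · 0 = 0, 4/9 · 0.0095238 = 0.0042328, 1/3 · 0.016667 = 0.0055556; with total 0.0097884.
By Bayes' rule, P(jar B | data) = (0.0042328) / (0.0097884) = 0.43243.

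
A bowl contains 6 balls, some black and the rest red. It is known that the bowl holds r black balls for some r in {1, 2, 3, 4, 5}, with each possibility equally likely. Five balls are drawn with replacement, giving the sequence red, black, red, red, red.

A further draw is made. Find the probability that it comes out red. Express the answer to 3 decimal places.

0.694

The likelihood of the observed sequence under each hypothesis: P(data | r = 1) = (5/6)(1/6)(5/6)(5/6)(5/6) = 0.080376; P(data | r = 2) = (4/6)(2/6)(4/6)(4/6)(4/6) = 0.065844; P(data | r = 3) = (3/6)(3/6)(3/6)(3/6)(3/6) = 0.03125; P(data | r = 4) = (2/6)(4/6)(2/6)(2/6)(2/6) = 0.0082305; P(data | r = 5) = (1/6)(5/6)(1/6)(1/6)(1/6) = 0.000643.
Multiplying each by its prior: 1/5 · 0.080376 = 0.016075, 1/5 · 0.065844 = 0.013169, 1/5 · 0.03125 = 0.00625, 1/5 · 0.0082305 = 0.0016461, 1/5 · 0.000643 = 0.0001286; these sum to 0.037269.
Dividing through by the total gives posterior P(r = 1 | data) = 0.43133, P(r = 2 | data) = 0.35335, P(r = 3 | data) = 0.1677, P(r = 4 | data) = 0.044168, P(r = 5 | data) = 0.0034507.
The predictive probability is P(red next | data) = (5/6)(0.43133) + (2/3)(0.35335) + (1/2)(0.1677) + (1/3)(0.044168) + (1/6)(0.0034507) = 0.69416.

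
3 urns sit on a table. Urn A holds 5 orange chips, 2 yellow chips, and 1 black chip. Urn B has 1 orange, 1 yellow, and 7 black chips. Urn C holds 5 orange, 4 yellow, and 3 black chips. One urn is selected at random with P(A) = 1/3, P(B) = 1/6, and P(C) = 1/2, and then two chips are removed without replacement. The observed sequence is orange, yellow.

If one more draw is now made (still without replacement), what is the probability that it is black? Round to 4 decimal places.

Under each hypothesis, the probability of the observed sequence is: P(data | urn A) = (5/8)(2/7) = 0.17857; P(data | urn B) = (1/9)(1/8) = 0.013889; P(data | urn C) = (5/12)(4/11) = 0.15152.
Weighting by the prior gives 1/3 · 0.17857 = 0.059524, 1/6 · 0.013889 = 0.0023148, 1/2 · 0.15152 = 0.075758; summing to 0.1376.
Dividing through by the total gives posterior P(urn A | data) = 0.4326, P(urn B | data) = 0.016823, P(urn C | data) = 0.55058.
So P(black next | data) = Σ P(black next | H) P(H | data) = (1/6)(0.4326) + (1)(0.016823) + (3/10)(0.55058) = 0.2541.

0.2541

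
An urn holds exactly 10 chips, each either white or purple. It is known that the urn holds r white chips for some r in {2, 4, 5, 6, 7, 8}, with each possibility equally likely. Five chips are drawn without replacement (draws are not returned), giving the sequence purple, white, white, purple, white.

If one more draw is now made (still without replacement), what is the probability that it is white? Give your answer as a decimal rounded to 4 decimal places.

0.5986

Under each hypothesis, the probability of the observed sequence is: P(data | r = 2) = (8/10)(2/9)(1/8)(7/7)(0/6) = 0; P(data | r = 4) = (6/10)(4/9)(3/8)(5/7)(2/6) = 1/42; P(data | r = 5) = (5/10)(5/9)(4/8)(4/7)(3/6) = 5/126; P(data | r = 6) = (4/10)(6/9)(5/8)(3/7)(4/6) = 1/21; P(data | r = 7) = (3/10)(7/9)(6/8)(2/7)(5/6) = 1/24; P(data | r = 8) = (2/10)(8/9)(7/8)(1/7)(6/6) = 1/45.
Multiplying each by its prior: 1/6 · 0 = 0, 1/6 · 1/42 = 1/252, 1/6 · 5/126 = 5/756, 1/6 · 1/21 = 1/126, 1/6 · 1/24 = 1/144, 1/6 · 1/45 = 1/270; summing to 7/240.
The posterior is then P(r = 2 | data) = 0, P(r = 4 | data) = 20/147, P(r = 5 | data) = 100/441, P(r = 6 | data) = 40/147, P(r = 7 | data) = 5/21, P(r = 8 | data) = 8/63.
The predictive probability is P(white next | data) = (1/5)(20/147) + (2/5)(100/441) + (3/5)(40/147) + (4/5)(5/21) + (1)(8/63) = 88/147.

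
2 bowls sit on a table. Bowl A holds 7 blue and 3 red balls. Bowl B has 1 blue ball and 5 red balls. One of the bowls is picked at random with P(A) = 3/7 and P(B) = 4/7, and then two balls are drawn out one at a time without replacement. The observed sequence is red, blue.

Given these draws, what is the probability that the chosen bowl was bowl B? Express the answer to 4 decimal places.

Under each hypothesis, the probability of the observed sequence is: P(data | bowl A) = (3/10)(7/9) = 7/30; P(data | bowl B) = (5/6)(1/5) = 1/6.
Weighting by the prior gives 3/7 · 7/30 = 1/10, 4/7 · 1/6 = 2/21; summing to 41/210.
By Bayes' rule, P(bowl B | data) = (2/21) / (41/210) = 20/41.

0.4878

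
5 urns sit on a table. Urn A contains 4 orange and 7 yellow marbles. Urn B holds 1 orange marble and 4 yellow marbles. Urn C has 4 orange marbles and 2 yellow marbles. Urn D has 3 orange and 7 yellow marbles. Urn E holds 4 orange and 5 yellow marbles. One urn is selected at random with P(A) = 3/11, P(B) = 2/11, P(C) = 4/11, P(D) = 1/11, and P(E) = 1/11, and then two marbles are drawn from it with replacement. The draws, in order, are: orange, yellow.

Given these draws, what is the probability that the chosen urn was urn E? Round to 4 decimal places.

0.1046

The likelihood of the observed sequence under each hypothesis: P(data | urn A) = (4/11)(7/11) = 0.2314; P(data | urn B) = (1/5)(4/5) = 0.16; P(data | urn C) = (4/6)(2/6) = 0.22222; P(data | urn D) = (3/10)(7/10) = 0.21; P(data | urn E) = (4/9)(5/9) = 0.24691.
Multiplying each by its prior: 3/11 · 0.2314 = 0.06311, 2/11 · 0.16 = 0.029091, 4/11 · 0.22222 = 0.080808, 1/11 · 0.21 = 0.019091, 1/11 · 0.24691 = 0.022447; with total 0.21455.
By Bayes' rule, P(urn E | data) = (0.022447) / (0.21455) = 0.10462.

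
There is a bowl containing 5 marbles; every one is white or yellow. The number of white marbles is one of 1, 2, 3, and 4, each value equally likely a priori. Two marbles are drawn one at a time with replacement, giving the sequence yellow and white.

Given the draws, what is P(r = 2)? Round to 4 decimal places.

Compute the likelihood of the observed sequence for each case: P(data | r = 1) = (4/5)(1/5) = 4/25; P(data | r = 2) = (3/5)(2/5) = 6/25; P(data | r = 3) = (2/5)(3/5) = 6/25; P(data | r = 4) = (1/5)(4/5) = 4/25.
The prior-weighted likelihoods are 1/4 · 4/25 = 1/25, 1/4 · 6/25 = 3/50, 1/4 · 6/25 = 3/50, 1/4 · 4/25 = 1/25; summing to 1/5.
By Bayes' rule, P(r = 2 | data) = (3/50) / (1/5) = 3/10.

0.3000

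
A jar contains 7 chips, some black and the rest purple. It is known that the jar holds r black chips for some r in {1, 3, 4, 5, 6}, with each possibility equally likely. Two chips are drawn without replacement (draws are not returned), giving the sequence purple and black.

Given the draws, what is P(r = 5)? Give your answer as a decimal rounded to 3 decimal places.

For each hypothesis, P(data | H) works out to: P(data | r = 1) = (6/7)(1/6) = 1/7; P(data | r = 3) = (4/7)(3/6) = 2/7; P(data | r = 4) = (3/7)(4/6) = 2/7; P(data | r = 5) = (2/7)(5/6) = 5/21; P(data | r = 6) = (1/7)(6/6) = 1/7.
Weighting by the prior gives 1/5 · 1/7 = 1/35, 1/5 · 2/7 = 2/35, 1/5 · 2/7 = 2/35, 1/5 · 5/21 = 1/21, 1/5 · 1/7 = 1/35; summing to 23/105.
By Bayes' rule, P(r = 5 | data) = (1/21) / (23/105) = 5/23.

0.217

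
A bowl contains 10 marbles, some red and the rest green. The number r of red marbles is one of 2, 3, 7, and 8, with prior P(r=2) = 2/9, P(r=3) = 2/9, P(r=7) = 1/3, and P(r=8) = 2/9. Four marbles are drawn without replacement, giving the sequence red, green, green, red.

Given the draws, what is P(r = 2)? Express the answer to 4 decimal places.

0.1311

Compute the likelihood of the observed sequence for each case: P(data | r = 2) = (2/10)(8/9)(7/8)(1/7) = 0.022222; P(data | r = 3) = (3/10)(7/9)(6/8)(2/7) = 0.05; P(data | r = 7) = (7/10)(3/9)(2/8)(6/7) = 0.05; P(data | r = 8) = (8/10)(2/9)(1/8)(7/7) = 0.022222.
The prior-weighted likelihoods are 2/9 · 0.022222 = 0.0049383, 2/9 · 0.05 = 0.011111, 1/3 · 0.05 = 0.016667, 2/9 · 0.022222 = 0.0049383; with total 0.037654.
Therefore the posterior P(r = 2 | data) = (0.0049383) / (0.037654) = 0.13115.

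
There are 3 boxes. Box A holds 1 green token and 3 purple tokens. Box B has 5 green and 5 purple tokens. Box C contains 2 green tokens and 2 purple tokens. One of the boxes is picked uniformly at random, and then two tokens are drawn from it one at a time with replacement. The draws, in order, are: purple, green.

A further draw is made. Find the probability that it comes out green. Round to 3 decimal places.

0.432

For each hypothesis, P(data | H) works out to: P(data | box A) = (3/4)(1/4) = 3/16; P(data | box B) = (5/10)(5/10) = 1/4; P(data | box C) = (2/4)(2/4) = 1/4.
Weighting by the prior gives 1/3 · 3/16 = 1/16, 1/3 · 1/4 = 1/12, 1/3 · 1/4 = 1/12; summing to 11/48.
Normalising, the posterior is P(box A | data) = 3/11, P(box B | data) = 4/11, P(box C | data) = 4/11.
So P(green next | data) = Σ P(green next | H) P(H | data) = (1/4)(3/11) + (1/2)(4/11) + (1/2)(4/11) = 19/44.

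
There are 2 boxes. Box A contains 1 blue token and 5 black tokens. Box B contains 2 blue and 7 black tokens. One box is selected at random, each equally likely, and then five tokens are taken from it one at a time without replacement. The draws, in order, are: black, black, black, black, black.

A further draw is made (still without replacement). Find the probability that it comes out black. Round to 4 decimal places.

The likelihood of the observed sequence under each hypothesis: P(data | box A) = (5/6)(4/5)(3/4)(2/3)(1/2) = 1/6; P(data | box B) = (7/9)(6/8)(5/7)(4/6)(3/5) = 1/6.
The prior-weighted likelihoods are 1/2 · 1/6 = 1/12, 1/2 · 1/6 = 1/12; summing to 1/6.
Dividing through by the total gives posterior P(box A | data) = 1/2, P(box B | data) = 1/2.
The predictive probability is P(black next | data) = (0)(1/2) + (1/2)(1/2) = 1/4.

0.2500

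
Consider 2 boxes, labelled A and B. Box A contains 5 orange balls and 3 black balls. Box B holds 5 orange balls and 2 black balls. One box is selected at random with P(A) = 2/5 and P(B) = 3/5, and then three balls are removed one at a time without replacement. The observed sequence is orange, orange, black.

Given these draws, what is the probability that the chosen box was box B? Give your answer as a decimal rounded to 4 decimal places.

0.6154

Compute the likelihood of the observed sequence for each case: P(data | box A) = (5/8)(4/7)(3/6) = 5/28; P(data | box B) = (5/7)(4/6)(2/5) = 4/21.
Weighting by the prior gives 2/5 · 5/28 = 1/14, 3/5 · 4/21 = 4/35; summing to 13/70.
So P(box B | data) = (4/35) / (13/70) = 8/13.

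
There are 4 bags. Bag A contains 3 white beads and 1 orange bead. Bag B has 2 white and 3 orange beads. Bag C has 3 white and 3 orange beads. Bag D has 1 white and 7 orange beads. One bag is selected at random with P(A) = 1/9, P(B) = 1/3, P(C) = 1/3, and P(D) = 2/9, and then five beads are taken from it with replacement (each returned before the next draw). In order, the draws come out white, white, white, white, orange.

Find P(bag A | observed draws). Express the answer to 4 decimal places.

0.3606

For each hypothesis, P(data | H) works out to: P(data | bag A) = (3/4)(3/4)(3/4)(3/4)(1/4) = 0.079102; P(data | bag B) = (2/5)(2/5)(2/5)(2/5)(3/5) = 0.01536; P(data | bag C) = (3/6)(3/6)(3/6)(3/6)(3/6) = 0.03125; P(data | bag D) = (1/8)(1/8)(1/8)(1/8)(7/8) = 0.00021362.
Multiplying each by its prior: 1/9 · 0.079102 = 0.0087891, 1/3 · 0.01536 = 0.00512, 1/3 · 0.03125 = 0.010417, 2/9 · 0.00021362 = 4.7472e-05; these sum to 0.024373.
By Bayes' rule, P(bag A | data) = (0.0087891) / (0.024373) = 0.3606.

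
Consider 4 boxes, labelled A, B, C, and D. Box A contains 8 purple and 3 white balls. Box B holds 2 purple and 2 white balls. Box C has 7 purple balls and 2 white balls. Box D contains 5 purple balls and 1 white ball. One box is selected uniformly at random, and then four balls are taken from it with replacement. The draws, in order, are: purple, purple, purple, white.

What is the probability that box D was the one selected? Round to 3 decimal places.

The likelihood of the observed sequence under each hypothesis: P(data | box A) = (8/11)(8/11)(8/11)(3/11) = 0.10491; P(data | box B) = (2/4)(2/4)(2/4)(2/4) = 0.0625; P(data | box C) = (7/9)(7/9)(7/9)(2/9) = 0.10456; P(data | box D) = (5/6)(5/6)(5/6)(1/6) = 0.096451.
Multiplying each by its prior: 1/4 · 0.10491 = 0.026228, 1/4 · 0.0625 = 0.015625, 1/4 · 0.10456 = 0.026139, 1/4 · 0.096451 = 0.024113; summing to 0.092105.
Hence P(box D | data) = (0.024113) / (0.092105) = 0.2618.

0.262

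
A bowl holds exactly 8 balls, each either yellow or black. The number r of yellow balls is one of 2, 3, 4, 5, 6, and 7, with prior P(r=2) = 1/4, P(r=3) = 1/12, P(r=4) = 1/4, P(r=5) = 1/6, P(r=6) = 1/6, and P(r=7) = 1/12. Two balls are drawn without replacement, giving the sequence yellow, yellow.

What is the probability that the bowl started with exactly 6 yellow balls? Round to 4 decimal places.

The likelihood of the observed sequence under each hypothesis: P(data | r = 2) = (2/8)(1/7) = 1/28; P(data | r = 3) = (3/8)(2/7) = 3/28; P(data | r = 4) = (4/8)(3/7) = 3/14; P(data | r = 5) = (5/8)(4/7) = 5/14; P(data | r = 6) = (6/8)(5/7) = 15/28; P(data | r = 7) = (7/8)(6/7) = 3/4.
Multiplying each by its prior: 1/4 · 1/28 = 1/112, 1/12 · 3/28 = 1/112, 1/4 · 3/14 = 3/56, 1/6 · 5/14 = 5/84, 1/6 · 15/28 = 5/56, 1/12 · 3/4 = 1/16; summing to 95/336.
So P(r = 6 | data) = (5/56) / (95/336) = 6/19.

0.3158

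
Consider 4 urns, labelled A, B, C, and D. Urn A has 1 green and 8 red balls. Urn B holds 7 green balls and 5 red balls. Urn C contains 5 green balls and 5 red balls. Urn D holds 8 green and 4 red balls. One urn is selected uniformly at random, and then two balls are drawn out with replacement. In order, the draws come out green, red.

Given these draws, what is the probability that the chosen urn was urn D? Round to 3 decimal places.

For each hypothesis, P(data | H) works out to: P(data | urn A) = (1/9)(8/9) = 0.098765; P(data | urn B) = (7/12)(5/12) = 0.24306; P(data | urn C) = (5/10)(5/10) = 0.25; P(data | urn D) = (8/12)(4/12) = 0.22222.
Weighting by the prior gives 1/4 · 0.098765 = 0.024691, 1/4 · 0.24306 = 0.060764, 1/4 · 0.25 = 0.0625, 1/4 · 0.22222 = 0.055556; these sum to 0.20351.
So P(urn D | data) = (0.055556) / (0.20351) = 0.27299.

0.273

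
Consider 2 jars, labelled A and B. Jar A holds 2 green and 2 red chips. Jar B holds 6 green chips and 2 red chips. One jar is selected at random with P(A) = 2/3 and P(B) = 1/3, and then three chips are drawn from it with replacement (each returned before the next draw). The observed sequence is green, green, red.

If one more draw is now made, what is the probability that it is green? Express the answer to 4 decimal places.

The likelihood of the observed sequence under each hypothesis: P(data | jar A) = (2/4)(2/4)(2/4) = 1/8; P(data | jar B) = (6/8)(6/8)(2/8) = 9/64.
Weighting by the prior gives 2/3 · 1/8 = 1/12, 1/3 · 9/64 = 3/64; with total 25/192.
Dividing through by the total gives posterior P(jar A | data) = 16/25, P(jar B | data) = 9/25.
So P(green next | data) = Σ P(green next | H) P(H | data) = (1/2)(16/25) + (3/4)(9/25) = 59/100.

0.5900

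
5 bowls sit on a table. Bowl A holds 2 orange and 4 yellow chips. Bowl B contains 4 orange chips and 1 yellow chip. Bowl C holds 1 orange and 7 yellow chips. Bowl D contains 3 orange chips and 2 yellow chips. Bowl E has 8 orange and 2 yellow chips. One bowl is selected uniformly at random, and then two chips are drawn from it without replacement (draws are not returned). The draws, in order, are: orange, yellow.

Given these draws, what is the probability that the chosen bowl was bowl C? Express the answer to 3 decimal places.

0.117

Under each hypothesis, the probability of the observed sequence is: P(data | bowl A) = (2/6)(4/5) = 4/15; P(data | bowl B) = (4/5)(1/4) = 1/5; P(data | bowl C) = (1/8)(7/7) = 1/8; P(data | bowl D) = (3/5)(2/4) = 3/10; P(data | bowl E) = (8/10)(2/9) = 8/45.
Weighting by the prior gives 1/5 · 4/15 = 4/75, 1/5 · 1/5 = 1/25, 1/5 · 1/8 = 1/40, 1/5 · 3/10 = 3/50, 1/5 · 8/45 = 8/225; with total 77/360.
Hence P(bowl C | data) = (1/40) / (77/360) = 9/77.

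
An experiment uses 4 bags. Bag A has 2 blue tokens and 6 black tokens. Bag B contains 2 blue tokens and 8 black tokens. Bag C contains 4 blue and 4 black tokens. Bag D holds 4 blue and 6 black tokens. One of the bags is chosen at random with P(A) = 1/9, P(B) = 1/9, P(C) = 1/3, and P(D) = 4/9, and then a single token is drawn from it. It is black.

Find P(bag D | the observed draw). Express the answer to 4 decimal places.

0.4404

Compute the likelihood of this draw for each case: P(data | bag A) = (6/8) = 3/4; P(data | bag B) = (8/10) = 4/5; P(data | bag C) = (4/8) = 1/2; P(data | bag D) = (6/10) = 3/5.
The prior-weighted likelihoods are 1/9 · 3/4 = 1/12, 1/9 · 4/5 = 4/45, 1/3 · 1/2 = 1/6, 4/9 · 3/5 = 4/15; summing to 109/180.
Hence P(bag D | data) = (4/15) / (109/180) = 48/109.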